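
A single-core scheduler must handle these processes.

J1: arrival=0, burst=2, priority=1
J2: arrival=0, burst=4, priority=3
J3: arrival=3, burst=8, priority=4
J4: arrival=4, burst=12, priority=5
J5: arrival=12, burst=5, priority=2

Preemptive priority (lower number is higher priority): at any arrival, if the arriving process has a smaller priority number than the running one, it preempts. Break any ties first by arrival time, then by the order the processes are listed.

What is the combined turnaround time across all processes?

Timeline: | J1 0-2 | J2 2-6 | J3 6-12 | J5 12-17 | J3 17-19 | J4 19-31 |
Completion: J1=2  J2=6  J3=19  J4=31  J5=17
Turnaround = completion − arrival: J1=2, J2=6, J3=16, J4=27, J5=5
Total turnaround = 2 + 6 + 16 + 27 + 5 = 56

56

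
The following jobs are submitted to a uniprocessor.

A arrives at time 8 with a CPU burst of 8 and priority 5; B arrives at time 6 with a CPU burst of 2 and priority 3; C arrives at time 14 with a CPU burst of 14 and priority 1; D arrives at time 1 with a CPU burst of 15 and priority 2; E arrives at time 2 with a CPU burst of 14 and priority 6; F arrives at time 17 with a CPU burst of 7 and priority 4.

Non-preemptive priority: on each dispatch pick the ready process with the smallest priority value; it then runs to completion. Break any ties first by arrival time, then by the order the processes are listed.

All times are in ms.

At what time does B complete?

Gantt: | idle 0-1 | D 1-16 | C 16-30 | B 30-32 | F 32-39 | A 39-47 | E 47-61 |
Completion: A=47  B=32  C=30  D=16  E=61  F=39

32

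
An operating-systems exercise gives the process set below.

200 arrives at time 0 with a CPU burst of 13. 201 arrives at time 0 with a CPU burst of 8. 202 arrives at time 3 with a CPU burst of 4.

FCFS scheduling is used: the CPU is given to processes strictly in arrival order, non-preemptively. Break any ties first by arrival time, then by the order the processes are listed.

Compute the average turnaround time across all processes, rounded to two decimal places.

Schedule: | 200 0-13 | 201 13-21 | 202 21-25 |
Completion: 200=13  201=21  202=25
Turnaround times: 200=13, 201=21, 202=22
Average turnaround = (13+21+22) / 3 = 56/3 = 18.67

18.67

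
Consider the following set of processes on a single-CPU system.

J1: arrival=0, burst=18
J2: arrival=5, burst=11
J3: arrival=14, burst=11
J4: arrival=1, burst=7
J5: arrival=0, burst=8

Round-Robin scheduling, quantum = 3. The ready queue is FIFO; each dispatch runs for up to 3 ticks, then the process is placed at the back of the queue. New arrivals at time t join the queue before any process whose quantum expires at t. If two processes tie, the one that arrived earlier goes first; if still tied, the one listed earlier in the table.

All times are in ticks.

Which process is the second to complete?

Schedule: | J1 0-3 | J5 3-6 | J4 6-9 | J1 9-12 | J2 12-15 | J5 15-18 | J4 18-21 | J1 21-24 | J3 24-27 | J2 27-30 | J5 30-32 | J4 32-33 | J1 33-36 | J3 36-39 | J2 39-42 | J1 42-45 | J3 45-48 | J2 48-50 | J1 50-53 | J3 53-55 |
Completion: J1=53  J2=50  J3=55  J4=33  J5=32
Finish order: J5 → J4 → J2 → J1 → J3

J4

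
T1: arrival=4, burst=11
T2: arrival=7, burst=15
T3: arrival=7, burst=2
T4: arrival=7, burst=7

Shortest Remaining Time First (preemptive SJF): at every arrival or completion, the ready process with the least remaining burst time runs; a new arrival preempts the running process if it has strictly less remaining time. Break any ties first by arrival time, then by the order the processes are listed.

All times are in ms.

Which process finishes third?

T1

Gantt: | idle 0-4 | T1 4-7 | T3 7-9 | T4 9-16 | T1 16-24 | T2 24-39 |
Completion: T1=24  T2=39  T3=9  T4=16
Finish order: T3 → T4 → T1 → T2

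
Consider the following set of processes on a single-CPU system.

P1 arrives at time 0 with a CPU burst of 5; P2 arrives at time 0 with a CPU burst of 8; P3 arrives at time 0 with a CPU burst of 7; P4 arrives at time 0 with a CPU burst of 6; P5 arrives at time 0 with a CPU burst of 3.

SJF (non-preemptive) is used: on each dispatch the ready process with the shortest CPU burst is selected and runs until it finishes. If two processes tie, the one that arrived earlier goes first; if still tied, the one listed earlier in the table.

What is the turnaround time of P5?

3

Timeline: | P5 0-3 | P1 3-8 | P4 8-14 | P3 14-21 | P2 21-29 |
Completion: P1=8  P2=29  P3=21  P4=14  P5=3
Turnaround(P5) = completion − arrival = 3 − 0 = 3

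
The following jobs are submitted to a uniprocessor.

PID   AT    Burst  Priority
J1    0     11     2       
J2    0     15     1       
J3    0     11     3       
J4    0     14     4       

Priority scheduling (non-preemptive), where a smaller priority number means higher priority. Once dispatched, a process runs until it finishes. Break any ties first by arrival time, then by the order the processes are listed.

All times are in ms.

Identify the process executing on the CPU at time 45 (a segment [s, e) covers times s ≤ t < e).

J4

Gantt: | J2 0-15 | J1 15-26 | J3 26-37 | J4 37-51 |
Completion: J1=26  J2=15  J3=37  J4=51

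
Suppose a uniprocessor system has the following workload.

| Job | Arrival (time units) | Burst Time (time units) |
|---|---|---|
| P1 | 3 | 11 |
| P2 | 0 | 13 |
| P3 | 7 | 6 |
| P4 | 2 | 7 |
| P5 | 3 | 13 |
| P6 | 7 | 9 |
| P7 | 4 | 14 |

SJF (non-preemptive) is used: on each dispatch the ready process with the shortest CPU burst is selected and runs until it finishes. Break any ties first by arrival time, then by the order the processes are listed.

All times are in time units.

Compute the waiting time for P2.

Gantt: | P2 0-13 | P3 13-19 | P4 19-26 | P6 26-35 | P1 35-46 | P5 46-59 | P7 59-73 |
Completion: P1=46  P2=13  P3=19  P4=26  P5=59  P6=35  P7=73
Waiting(P2) = turnaround − burst = 13 − 13 = 0

0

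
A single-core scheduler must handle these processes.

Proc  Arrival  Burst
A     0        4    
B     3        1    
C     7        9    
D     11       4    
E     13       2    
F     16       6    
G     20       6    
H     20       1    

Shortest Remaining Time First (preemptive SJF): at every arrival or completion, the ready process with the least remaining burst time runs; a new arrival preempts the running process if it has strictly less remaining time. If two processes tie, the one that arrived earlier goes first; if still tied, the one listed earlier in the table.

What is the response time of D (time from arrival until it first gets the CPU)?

Schedule: | A 0-4 | B 4-5 | idle 5-7 | C 7-11 | D 11-15 | E 15-17 | C 17-20 | H 20-21 | C 21-23 | F 23-29 | G 29-35 |
Completion: A=4  B=5  C=23  D=15  E=17  F=29  G=35  H=21
Response(D) = first start − arrival = 11 − 11 = 0

0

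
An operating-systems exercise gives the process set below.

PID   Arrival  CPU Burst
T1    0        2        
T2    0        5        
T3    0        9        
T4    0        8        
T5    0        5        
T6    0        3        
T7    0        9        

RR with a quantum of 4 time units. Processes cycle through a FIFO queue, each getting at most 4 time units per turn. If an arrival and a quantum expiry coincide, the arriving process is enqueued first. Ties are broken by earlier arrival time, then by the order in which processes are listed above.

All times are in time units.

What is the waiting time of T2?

Timeline: | T1 0-2 | T2 2-6 | T3 6-10 | T4 10-14 | T5 14-18 | T6 18-21 | T7 21-25 | T2 25-26 | T3 26-30 | T4 30-34 | T5 34-35 | T7 35-39 | T3 39-40 | T7 40-41 |
Completion: T1=2  T2=26  T3=40  T4=34  T5=35  T6=21  T7=41
Turnaround (C−A): T1=2  T2=26  T3=40  T4=34  T5=35  T6=21  T7=41
Waiting(T2) = turnaround − burst = 26 − 5 = 21

21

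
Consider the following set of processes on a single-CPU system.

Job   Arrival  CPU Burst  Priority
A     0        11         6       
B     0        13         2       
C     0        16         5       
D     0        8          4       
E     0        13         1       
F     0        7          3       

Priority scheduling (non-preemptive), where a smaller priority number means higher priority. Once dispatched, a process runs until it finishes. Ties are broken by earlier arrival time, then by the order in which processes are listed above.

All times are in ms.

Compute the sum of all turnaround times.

Gantt: | E 0-13 | B 13-26 | F 26-33 | D 33-41 | C 41-57 | A 57-68 |
Completion: A=68  B=26  C=57  D=41  E=13  F=33
Turnaround = completion − arrival: A=68, B=26, C=57, D=41, E=13, F=33
Total turnaround = 68 + 26 + 57 + 41 + 13 + 33 = 238

238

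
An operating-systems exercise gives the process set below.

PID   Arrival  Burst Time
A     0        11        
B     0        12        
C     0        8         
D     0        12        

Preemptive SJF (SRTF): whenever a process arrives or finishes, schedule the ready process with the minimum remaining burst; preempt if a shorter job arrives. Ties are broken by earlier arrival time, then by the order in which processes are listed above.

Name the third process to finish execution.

Schedule: | C 0-8 | A 8-19 | B 19-31 | D 31-43 |
Completion: A=19  B=31  C=8  D=43
Finish order: C → A → B → D

B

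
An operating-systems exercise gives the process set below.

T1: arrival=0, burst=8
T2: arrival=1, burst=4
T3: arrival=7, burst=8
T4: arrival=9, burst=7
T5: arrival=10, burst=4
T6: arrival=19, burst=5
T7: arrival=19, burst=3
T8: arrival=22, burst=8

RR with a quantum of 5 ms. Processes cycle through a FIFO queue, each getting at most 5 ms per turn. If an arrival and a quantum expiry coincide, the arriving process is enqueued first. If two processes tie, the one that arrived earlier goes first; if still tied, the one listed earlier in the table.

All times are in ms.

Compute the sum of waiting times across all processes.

Schedule: | T1 0-5 | T2 5-9 | T1 9-12 | T3 12-17 | T4 17-22 | T5 22-26 | T3 26-29 | T6 29-34 | T7 34-37 | T8 37-42 | T4 42-44 | T8 44-47 |
Completion: T1=12  T2=9  T3=29  T4=44  T5=26  T6=34  T7=37  T8=47
Waiting = turnaround − burst: T1=4, T2=4, T3=14, T4=28, T5=12, T6=10, T7=15, T8=17
Total waiting = 4 + 4 + 14 + 28 + 12 + 10 + 15 + 17 = 104

104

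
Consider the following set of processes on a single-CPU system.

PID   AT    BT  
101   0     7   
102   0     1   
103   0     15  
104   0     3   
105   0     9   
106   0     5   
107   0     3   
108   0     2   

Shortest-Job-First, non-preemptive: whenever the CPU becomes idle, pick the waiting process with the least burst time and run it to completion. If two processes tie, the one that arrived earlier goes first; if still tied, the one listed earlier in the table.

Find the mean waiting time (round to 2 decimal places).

Timeline: | 102 0-1 | 108 1-3 | 104 3-6 | 107 6-9 | 106 9-14 | 101 14-21 | 105 21-30 | 103 30-45 |
Completion: 101=21  102=1  103=45  104=6  105=30  106=14  107=9  108=3
Turnaround (C−A): 101=21  102=1  103=45  104=6  105=30  106=14  107=9  108=3
Waiting times: 101=14, 102=0, 103=30, 104=3, 105=21, 106=9, 107=6, 108=1
Average waiting = (14+0+30+3+21+9+6+1) / 8 = 84/8 = 10.50

10.50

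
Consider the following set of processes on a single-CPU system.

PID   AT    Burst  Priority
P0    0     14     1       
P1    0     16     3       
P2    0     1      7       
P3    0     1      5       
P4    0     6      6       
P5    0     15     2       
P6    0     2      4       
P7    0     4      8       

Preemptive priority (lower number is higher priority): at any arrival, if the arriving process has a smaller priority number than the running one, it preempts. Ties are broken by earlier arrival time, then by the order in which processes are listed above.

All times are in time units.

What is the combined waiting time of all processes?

Timeline: | P0 0-14 | P5 14-29 | P1 29-45 | P6 45-47 | P3 47-48 | P4 48-54 | P2 54-55 | P7 55-59 |
Completion: P0=14  P1=45  P2=55  P3=48  P4=54  P5=29  P6=47  P7=59
Turnaround (C−A): P0=14  P1=45  P2=55  P3=48  P4=54  P5=29  P6=47  P7=59
Waiting = turnaround − burst: P0=0, P1=29, P2=54, P3=47, P4=48, P5=14, P6=45, P7=55
Total waiting = 0 + 29 + 54 + 47 + 48 + 14 + 45 + 55 = 292

292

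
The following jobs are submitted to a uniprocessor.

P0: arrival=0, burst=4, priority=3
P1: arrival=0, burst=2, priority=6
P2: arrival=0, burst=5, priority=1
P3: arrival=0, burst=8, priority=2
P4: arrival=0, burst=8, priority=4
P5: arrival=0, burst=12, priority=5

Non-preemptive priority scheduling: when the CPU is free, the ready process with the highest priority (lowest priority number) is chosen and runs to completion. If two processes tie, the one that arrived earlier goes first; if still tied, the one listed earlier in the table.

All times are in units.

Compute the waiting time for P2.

0

Timeline: | P2 0-5 | P3 5-13 | P0 13-17 | P4 17-25 | P5 25-37 | P1 37-39 |
Completion: P0=17  P1=39  P2=5  P3=13  P4=25  P5=37
Waiting(P2) = turnaround − burst = 5 − 5 = 0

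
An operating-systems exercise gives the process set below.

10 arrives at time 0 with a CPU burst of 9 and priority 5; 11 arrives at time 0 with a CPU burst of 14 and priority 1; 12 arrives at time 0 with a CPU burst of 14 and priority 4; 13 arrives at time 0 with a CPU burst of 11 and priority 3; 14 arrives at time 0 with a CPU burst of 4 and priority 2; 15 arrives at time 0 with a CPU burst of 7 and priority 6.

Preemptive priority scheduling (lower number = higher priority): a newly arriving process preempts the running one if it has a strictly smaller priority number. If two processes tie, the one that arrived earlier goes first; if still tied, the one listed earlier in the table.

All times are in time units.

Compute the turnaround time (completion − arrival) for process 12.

43

Timeline: | 11 0-14 | 14 14-18 | 13 18-29 | 12 29-43 | 10 43-52 | 15 52-59 |
Completion: 10=52  11=14  12=43  13=29  14=18  15=59
Turnaround (C−A): 10=52  11=14  12=43  13=29  14=18  15=59
Turnaround(12) = completion − arrival = 43 − 0 = 43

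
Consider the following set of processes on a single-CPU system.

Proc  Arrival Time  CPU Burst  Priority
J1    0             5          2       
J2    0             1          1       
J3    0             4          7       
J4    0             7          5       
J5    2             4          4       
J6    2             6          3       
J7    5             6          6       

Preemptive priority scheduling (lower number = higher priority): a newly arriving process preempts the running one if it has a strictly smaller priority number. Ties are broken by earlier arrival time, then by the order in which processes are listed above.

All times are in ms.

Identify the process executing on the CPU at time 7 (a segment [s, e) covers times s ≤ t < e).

J6

Gantt: | J2 0-1 | J1 1-6 | J6 6-12 | J5 12-16 | J4 16-23 | J7 23-29 | J3 29-33 |
Completion: J1=6  J2=1  J3=33  J4=23  J5=16  J6=12  J7=29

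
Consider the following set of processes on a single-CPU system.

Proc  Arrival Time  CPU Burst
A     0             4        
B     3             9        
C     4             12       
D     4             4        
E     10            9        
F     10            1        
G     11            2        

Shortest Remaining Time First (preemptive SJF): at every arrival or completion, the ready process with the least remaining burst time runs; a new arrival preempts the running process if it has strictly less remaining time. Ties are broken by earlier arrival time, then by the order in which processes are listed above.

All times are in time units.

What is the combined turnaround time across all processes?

Timeline: | A 0-4 | D 4-8 | B 8-10 | F 10-11 | G 11-13 | B 13-20 | E 20-29 | C 29-41 |
Completion: A=4  B=20  C=41  D=8  E=29  F=11  G=13
Turnaround = completion − arrival: A=4, B=17, C=37, D=4, E=19, F=1, G=2
Total turnaround = 4 + 17 + 37 + 4 + 19 + 1 + 2 = 84

84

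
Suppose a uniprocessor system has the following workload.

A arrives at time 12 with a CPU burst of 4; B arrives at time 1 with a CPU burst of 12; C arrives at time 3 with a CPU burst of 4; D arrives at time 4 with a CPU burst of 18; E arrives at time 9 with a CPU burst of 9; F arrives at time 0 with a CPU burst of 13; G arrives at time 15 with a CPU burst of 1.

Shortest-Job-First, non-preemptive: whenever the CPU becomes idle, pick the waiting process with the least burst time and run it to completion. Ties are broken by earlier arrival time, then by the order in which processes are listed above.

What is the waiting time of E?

Gantt: | F 0-13 | C 13-17 | G 17-18 | A 18-22 | E 22-31 | B 31-43 | D 43-61 |
Completion: A=22  B=43  C=17  D=61  E=31  F=13  G=18
Turnaround (C−A): A=10  B=42  C=14  D=57  E=22  F=13  G=3
Waiting(E) = turnaround − burst = 22 − 9 = 13

13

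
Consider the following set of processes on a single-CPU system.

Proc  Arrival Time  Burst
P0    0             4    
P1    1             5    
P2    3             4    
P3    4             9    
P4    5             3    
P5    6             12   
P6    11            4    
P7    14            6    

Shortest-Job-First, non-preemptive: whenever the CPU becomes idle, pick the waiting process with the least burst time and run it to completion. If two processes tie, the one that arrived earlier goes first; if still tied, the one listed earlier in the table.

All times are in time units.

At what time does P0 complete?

4

Gantt: | P0 0-4 | P2 4-8 | P4 8-11 | P6 11-15 | P1 15-20 | P7 20-26 | P3 26-35 | P5 35-47 |
Completion: P0=4  P1=20  P2=8  P3=35  P4=11  P5=47  P6=15  P7=26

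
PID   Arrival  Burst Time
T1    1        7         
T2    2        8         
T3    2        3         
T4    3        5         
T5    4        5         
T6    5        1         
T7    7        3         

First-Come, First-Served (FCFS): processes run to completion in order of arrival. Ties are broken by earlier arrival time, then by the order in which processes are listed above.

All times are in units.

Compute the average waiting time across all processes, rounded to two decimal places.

Schedule: | idle 0-1 | T1 1-8 | T2 8-16 | T3 16-19 | T4 19-24 | T5 24-29 | T6 29-30 | T7 30-33 |
Completion: T1=8  T2=16  T3=19  T4=24  T5=29  T6=30  T7=33
Turnaround (C−A): T1=7  T2=14  T3=17  T4=21  T5=25  T6=25  T7=26
Waiting times: T1=0, T2=6, T3=14, T4=16, T5=20, T6=24, T7=23
Average waiting = (0+6+14+16+20+24+23) / 7 = 103/7 = 14.71

14.71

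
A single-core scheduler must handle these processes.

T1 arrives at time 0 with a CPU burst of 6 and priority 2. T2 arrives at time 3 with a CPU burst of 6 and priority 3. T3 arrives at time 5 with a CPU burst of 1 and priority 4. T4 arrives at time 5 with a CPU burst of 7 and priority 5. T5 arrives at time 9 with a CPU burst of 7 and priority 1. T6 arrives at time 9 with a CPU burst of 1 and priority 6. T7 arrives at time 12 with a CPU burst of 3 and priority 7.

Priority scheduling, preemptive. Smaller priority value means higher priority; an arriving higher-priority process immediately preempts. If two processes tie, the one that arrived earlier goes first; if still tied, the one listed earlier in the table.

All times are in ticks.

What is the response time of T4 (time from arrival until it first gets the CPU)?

Schedule: | T1 0-6 | T2 6-9 | T5 9-16 | T2 16-19 | T3 19-20 | T4 20-27 | T6 27-28 | T7 28-31 |
Completion: T1=6  T2=19  T3=20  T4=27  T5=16  T6=28  T7=31
Response(T4) = first start − arrival = 20 − 5 = 15

15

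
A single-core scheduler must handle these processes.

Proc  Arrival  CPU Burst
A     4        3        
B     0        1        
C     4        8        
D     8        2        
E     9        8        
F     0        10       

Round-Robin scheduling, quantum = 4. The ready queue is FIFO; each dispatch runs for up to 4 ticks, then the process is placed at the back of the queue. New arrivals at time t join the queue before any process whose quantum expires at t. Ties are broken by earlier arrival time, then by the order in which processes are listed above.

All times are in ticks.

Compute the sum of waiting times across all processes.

56

Gantt: | B 0-1 | F 1-5 | A 5-8 | C 8-12 | F 12-16 | D 16-18 | E 18-22 | C 22-26 | F 26-28 | E 28-32 |
Completion: A=8  B=1  C=26  D=18  E=32  F=28
Turnaround (C−A): A=4  B=1  C=22  D=10  E=23  F=28
Waiting = turnaround − burst: A=1, B=0, C=14, D=8, E=15, F=18
Total waiting = 1 + 0 + 14 + 8 + 15 + 18 = 56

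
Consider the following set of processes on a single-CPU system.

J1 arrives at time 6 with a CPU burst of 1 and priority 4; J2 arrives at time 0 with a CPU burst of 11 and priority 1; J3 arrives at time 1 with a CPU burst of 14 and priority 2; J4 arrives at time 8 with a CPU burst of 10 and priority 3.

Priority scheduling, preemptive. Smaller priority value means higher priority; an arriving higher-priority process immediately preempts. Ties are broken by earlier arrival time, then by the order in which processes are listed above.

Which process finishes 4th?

J1

Schedule: | J2 0-11 | J3 11-25 | J4 25-35 | J1 35-36 |
Completion: J1=36  J2=11  J3=25  J4=35
Finish order: J2 → J3 → J4 → J1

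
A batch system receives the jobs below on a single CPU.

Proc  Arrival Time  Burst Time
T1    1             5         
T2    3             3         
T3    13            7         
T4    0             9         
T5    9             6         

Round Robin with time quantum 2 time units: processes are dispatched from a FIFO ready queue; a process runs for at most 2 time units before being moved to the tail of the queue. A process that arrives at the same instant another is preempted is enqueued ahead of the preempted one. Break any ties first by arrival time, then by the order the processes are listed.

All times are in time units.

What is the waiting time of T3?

Schedule: | T4 0-2 | T1 2-4 | T4 4-6 | T2 6-8 | T1 8-10 | T4 10-12 | T2 12-13 | T5 13-15 | T1 15-16 | T4 16-18 | T3 18-20 | T5 20-22 | T4 22-23 | T3 23-25 | T5 25-27 | T3 27-30 |
Completion: T1=16  T2=13  T3=30  T4=23  T5=27
Turnaround (C−A): T1=15  T2=10  T3=17  T4=23  T5=18
Waiting(T3) = turnaround − burst = 17 − 7 = 10

10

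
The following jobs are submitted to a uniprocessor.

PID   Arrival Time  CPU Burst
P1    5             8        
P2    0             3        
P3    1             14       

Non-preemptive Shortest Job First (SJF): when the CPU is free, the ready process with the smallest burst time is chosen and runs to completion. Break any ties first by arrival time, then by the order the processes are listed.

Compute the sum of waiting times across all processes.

Schedule: | P2 0-3 | P3 3-17 | P1 17-25 |
Completion: P1=25  P2=3  P3=17
Turnaround (C−A): P1=20  P2=3  P3=16
Waiting = turnaround − burst: P1=12, P2=0, P3=2
Total waiting = 12 + 0 + 2 = 14

14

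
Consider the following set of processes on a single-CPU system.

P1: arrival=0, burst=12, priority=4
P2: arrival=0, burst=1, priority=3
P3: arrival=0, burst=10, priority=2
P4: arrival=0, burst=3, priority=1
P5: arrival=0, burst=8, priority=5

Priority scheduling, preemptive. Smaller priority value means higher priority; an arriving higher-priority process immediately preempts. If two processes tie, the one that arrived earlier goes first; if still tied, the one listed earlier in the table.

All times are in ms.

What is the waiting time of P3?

Timeline: | P4 0-3 | P3 3-13 | P2 13-14 | P1 14-26 | P5 26-34 |
Completion: P1=26  P2=14  P3=13  P4=3  P5=34
Turnaround (C−A): P1=26  P2=14  P3=13  P4=3  P5=34
Waiting(P3) = turnaround − burst = 13 − 10 = 3

3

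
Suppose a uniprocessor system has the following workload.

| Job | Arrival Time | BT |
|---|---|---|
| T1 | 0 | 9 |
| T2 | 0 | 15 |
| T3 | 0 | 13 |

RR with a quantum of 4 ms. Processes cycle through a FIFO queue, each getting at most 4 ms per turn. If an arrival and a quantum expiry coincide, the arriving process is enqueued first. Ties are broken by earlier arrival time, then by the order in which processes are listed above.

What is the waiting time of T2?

21

Gantt: | T1 0-4 | T2 4-8 | T3 8-12 | T1 12-16 | T2 16-20 | T3 20-24 | T1 24-25 | T2 25-29 | T3 29-33 | T2 33-36 | T3 36-37 |
Completion: T1=25  T2=36  T3=37
Turnaround (C−A): T1=25  T2=36  T3=37
Waiting(T2) = turnaround − burst = 36 − 15 = 21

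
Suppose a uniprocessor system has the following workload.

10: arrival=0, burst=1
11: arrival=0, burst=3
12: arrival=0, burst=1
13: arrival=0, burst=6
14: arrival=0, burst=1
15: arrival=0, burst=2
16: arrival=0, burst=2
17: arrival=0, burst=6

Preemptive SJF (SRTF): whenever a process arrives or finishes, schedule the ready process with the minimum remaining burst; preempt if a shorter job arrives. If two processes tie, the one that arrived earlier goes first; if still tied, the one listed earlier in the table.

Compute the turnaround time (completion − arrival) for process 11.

10

Timeline: | 10 0-1 | 12 1-2 | 14 2-3 | 15 3-5 | 16 5-7 | 11 7-10 | 13 10-16 | 17 16-22 |
Completion: 10=1  11=10  12=2  13=16  14=3  15=5  16=7  17=22
Turnaround (C−A): 10=1  11=10  12=2  13=16  14=3  15=5  16=7  17=22
Turnaround(11) = completion − arrival = 10 − 0 = 10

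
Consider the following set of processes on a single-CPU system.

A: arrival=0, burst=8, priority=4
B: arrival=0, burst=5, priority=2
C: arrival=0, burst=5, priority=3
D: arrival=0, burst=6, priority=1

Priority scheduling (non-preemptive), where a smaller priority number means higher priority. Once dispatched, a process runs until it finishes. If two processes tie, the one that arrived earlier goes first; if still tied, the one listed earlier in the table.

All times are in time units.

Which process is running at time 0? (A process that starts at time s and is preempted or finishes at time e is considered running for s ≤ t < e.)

Gantt: | D 0-6 | B 6-11 | C 11-16 | A 16-24 |
Completion: A=24  B=11  C=16  D=6

D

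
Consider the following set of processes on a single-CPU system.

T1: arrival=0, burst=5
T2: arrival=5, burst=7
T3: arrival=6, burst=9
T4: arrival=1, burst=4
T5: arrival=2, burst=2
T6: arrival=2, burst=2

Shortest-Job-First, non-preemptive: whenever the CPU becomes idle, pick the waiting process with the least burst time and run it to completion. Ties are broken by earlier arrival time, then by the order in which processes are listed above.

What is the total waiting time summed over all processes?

38

Timeline: | T1 0-5 | T5 5-7 | T6 7-9 | T4 9-13 | T2 13-20 | T3 20-29 |
Completion: T1=5  T2=20  T3=29  T4=13  T5=7  T6=9
Waiting = turnaround − burst: T1=0, T2=8, T3=14, T4=8, T5=3, T6=5
Total waiting = 0 + 8 + 14 + 8 + 3 + 5 = 38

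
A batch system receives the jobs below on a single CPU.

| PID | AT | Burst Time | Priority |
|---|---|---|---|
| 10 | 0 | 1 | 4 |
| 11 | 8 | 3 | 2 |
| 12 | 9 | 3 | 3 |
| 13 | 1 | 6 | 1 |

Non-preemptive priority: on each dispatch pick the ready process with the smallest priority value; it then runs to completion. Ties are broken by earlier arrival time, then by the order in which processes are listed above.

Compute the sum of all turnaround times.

15

Gantt: | 10 0-1 | 13 1-7 | idle 7-8 | 11 8-11 | 12 11-14 |
Completion: 10=1  11=11  12=14  13=7
Turnaround (C−A): 10=1  11=3  12=5  13=6
Turnaround = completion − arrival: 10=1, 11=3, 12=5, 13=6
Total turnaround = 1 + 3 + 5 + 6 = 15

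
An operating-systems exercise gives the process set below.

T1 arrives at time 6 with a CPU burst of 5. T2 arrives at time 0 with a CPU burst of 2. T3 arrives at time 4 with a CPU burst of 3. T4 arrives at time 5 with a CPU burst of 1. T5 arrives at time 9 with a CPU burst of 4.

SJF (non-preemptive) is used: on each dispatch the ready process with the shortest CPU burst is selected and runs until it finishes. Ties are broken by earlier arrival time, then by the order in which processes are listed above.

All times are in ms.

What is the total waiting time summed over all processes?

Timeline: | T2 0-2 | idle 2-4 | T3 4-7 | T4 7-8 | T1 8-13 | T5 13-17 |
Completion: T1=13  T2=2  T3=7  T4=8  T5=17
Waiting = turnaround − burst: T1=2, T2=0, T3=0, T4=2, T5=4
Total waiting = 2 + 0 + 0 + 2 + 4 = 8

8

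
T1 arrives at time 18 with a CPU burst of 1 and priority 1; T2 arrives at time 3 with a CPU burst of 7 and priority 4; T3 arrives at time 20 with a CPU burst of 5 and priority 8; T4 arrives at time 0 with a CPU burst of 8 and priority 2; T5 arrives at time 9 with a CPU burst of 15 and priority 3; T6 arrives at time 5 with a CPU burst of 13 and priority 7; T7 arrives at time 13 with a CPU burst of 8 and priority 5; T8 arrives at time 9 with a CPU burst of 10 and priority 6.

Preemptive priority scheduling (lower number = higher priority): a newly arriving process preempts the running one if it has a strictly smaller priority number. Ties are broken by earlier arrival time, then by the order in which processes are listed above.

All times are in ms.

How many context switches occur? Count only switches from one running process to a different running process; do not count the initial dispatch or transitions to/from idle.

9

Gantt: | T4 0-8 | T2 8-9 | T5 9-18 | T1 18-19 | T5 19-25 | T2 25-31 | T7 31-39 | T8 39-49 | T6 49-62 | T3 62-67 |
Completion: T1=19  T2=31  T3=67  T4=8  T5=25  T6=62  T7=39  T8=49
Turnaround (C−A): T1=1  T2=28  T3=47  T4=8  T5=16  T6=57  T7=26  T8=40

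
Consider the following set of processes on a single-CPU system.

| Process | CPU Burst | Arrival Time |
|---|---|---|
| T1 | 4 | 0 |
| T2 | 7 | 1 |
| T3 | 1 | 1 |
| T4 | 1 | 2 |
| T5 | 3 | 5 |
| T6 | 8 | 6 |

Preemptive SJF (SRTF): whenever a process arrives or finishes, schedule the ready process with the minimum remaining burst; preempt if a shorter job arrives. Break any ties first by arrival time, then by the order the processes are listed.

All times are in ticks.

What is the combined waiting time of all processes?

21

Schedule: | T1 0-1 | T3 1-2 | T4 2-3 | T1 3-6 | T5 6-9 | T2 9-16 | T6 16-24 |
Completion: T1=6  T2=16  T3=2  T4=3  T5=9  T6=24
Waiting = turnaround − burst: T1=2, T2=8, T3=0, T4=0, T5=1, T6=10
Total waiting = 2 + 8 + 0 + 0 + 1 + 10 = 21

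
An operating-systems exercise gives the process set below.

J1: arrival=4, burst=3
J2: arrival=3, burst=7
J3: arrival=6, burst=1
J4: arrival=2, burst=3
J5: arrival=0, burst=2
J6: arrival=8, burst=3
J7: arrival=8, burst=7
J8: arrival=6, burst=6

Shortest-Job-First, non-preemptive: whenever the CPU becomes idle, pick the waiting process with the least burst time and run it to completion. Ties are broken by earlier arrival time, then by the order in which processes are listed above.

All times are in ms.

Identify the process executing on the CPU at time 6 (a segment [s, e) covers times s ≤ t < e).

J1

Schedule: | J5 0-2 | J4 2-5 | J1 5-8 | J3 8-9 | J6 9-12 | J8 12-18 | J2 18-25 | J7 25-32 |
Completion: J1=8  J2=25  J3=9  J4=5  J5=2  J6=12  J7=32  J8=18
Turnaround (C−A): J1=4  J2=22  J3=3  J4=3  J5=2  J6=4  J7=24  J8=12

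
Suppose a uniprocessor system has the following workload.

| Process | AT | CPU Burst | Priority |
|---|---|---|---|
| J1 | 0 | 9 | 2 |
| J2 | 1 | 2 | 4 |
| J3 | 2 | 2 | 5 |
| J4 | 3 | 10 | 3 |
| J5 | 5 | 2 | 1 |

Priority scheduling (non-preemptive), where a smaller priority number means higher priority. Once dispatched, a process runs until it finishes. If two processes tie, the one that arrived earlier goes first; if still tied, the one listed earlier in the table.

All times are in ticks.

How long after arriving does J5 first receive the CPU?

Timeline: | J1 0-9 | J5 9-11 | J4 11-21 | J2 21-23 | J3 23-25 |
Completion: J1=9  J2=23  J3=25  J4=21  J5=11
Turnaround (C−A): J1=9  J2=22  J3=23  J4=18  J5=6
Response(J5) = first start − arrival = 9 − 5 = 4

4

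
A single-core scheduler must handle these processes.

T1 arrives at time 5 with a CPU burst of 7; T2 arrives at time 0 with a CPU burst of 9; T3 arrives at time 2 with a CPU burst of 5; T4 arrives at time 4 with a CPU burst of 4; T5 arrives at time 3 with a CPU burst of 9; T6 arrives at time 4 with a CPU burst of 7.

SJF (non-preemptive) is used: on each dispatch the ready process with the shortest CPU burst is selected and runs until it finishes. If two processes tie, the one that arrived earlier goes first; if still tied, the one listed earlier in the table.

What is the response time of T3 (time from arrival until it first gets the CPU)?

11

Schedule: | T2 0-9 | T4 9-13 | T3 13-18 | T6 18-25 | T1 25-32 | T5 32-41 |
Completion: T1=32  T2=9  T3=18  T4=13  T5=41  T6=25
Turnaround (C−A): T1=27  T2=9  T3=16  T4=9  T5=38  T6=21
Response(T3) = first start − arrival = 13 − 2 = 11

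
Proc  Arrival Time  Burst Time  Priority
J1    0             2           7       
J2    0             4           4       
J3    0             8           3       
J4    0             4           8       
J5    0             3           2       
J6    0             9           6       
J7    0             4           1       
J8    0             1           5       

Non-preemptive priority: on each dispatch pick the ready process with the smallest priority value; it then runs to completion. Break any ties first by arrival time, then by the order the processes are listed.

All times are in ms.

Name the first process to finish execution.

J7

Schedule: | J7 0-4 | J5 4-7 | J3 7-15 | J2 15-19 | J8 19-20 | J6 20-29 | J1 29-31 | J4 31-35 |
Completion: J1=31  J2=19  J3=15  J4=35  J5=7  J6=29  J7=4  J8=20
Turnaround (C−A): J1=31  J2=19  J3=15  J4=35  J5=7  J6=29  J7=4  J8=20
Finish order: J7 → J5 → J3 → J2 → J8 → J6 → J1 → J4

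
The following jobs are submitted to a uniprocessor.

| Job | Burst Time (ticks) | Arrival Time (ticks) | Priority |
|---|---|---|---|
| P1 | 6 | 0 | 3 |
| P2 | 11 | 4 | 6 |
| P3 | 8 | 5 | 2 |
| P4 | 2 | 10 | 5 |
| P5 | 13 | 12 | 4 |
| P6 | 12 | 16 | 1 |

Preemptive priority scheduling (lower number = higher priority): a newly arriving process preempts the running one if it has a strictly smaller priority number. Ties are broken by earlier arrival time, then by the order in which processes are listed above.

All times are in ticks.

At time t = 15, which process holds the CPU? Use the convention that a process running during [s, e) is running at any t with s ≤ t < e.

P5

Gantt: | P1 0-5 | P3 5-13 | P1 13-14 | P5 14-16 | P6 16-28 | P5 28-39 | P4 39-41 | P2 41-52 |
Completion: P1=14  P2=52  P3=13  P4=41  P5=39  P6=28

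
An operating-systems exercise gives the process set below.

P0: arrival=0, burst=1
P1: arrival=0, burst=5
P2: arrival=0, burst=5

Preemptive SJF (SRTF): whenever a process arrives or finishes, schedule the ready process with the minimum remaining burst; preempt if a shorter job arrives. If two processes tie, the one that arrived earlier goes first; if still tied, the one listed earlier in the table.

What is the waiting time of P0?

0

Timeline: | P0 0-1 | P1 1-6 | P2 6-11 |
Completion: P0=1  P1=6  P2=11
Turnaround (C−A): P0=1  P1=6  P2=11
Waiting(P0) = turnaround − burst = 1 − 1 = 0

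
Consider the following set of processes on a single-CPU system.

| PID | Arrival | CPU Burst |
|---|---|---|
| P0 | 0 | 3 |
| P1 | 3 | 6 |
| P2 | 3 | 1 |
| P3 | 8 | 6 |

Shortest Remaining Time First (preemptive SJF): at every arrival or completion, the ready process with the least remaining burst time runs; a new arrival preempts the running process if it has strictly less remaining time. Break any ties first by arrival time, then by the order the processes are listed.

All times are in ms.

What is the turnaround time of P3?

8

Gantt: | P0 0-3 | P2 3-4 | P1 4-10 | P3 10-16 |
Completion: P0=3  P1=10  P2=4  P3=16
Turnaround(P3) = completion − arrival = 16 − 8 = 8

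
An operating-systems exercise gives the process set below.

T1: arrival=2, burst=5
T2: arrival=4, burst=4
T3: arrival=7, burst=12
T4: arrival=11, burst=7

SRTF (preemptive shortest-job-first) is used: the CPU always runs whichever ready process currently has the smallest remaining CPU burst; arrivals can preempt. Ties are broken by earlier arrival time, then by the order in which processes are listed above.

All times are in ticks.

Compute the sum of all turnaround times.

42

Schedule: | idle 0-2 | T1 2-7 | T2 7-11 | T4 11-18 | T3 18-30 |
Completion: T1=7  T2=11  T3=30  T4=18
Turnaround (C−A): T1=5  T2=7  T3=23  T4=7
Turnaround = completion − arrival: T1=5, T2=7, T3=23, T4=7
Total turnaround = 5 + 7 + 23 + 7 = 42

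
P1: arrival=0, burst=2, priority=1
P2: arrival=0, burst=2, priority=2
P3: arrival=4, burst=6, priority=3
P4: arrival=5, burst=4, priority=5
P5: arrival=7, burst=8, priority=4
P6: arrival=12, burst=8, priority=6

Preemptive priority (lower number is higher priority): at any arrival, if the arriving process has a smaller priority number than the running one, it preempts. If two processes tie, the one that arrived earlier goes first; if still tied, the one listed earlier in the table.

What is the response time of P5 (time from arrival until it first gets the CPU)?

Gantt: | P1 0-2 | P2 2-4 | P3 4-10 | P5 10-18 | P4 18-22 | P6 22-30 |
Completion: P1=2  P2=4  P3=10  P4=22  P5=18  P6=30
Turnaround (C−A): P1=2  P2=4  P3=6  P4=17  P5=11  P6=18
Response(P5) = first start − arrival = 10 − 7 = 3

3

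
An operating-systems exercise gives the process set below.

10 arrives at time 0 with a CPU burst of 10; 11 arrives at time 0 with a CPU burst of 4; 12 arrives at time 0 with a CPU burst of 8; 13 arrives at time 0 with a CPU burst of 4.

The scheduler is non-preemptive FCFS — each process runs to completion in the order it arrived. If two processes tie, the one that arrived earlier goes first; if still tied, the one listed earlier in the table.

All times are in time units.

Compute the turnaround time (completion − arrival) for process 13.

Gantt: | 10 0-10 | 11 10-14 | 12 14-22 | 13 22-26 |
Completion: 10=10  11=14  12=22  13=26
Turnaround (C−A): 10=10  11=14  12=22  13=26
Turnaround(13) = completion − arrival = 26 − 0 = 26

26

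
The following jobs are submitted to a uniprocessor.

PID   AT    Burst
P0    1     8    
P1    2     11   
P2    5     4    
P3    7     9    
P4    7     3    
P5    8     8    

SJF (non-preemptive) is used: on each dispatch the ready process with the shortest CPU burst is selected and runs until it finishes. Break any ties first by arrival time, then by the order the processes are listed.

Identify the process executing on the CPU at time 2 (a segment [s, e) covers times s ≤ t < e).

P0

Timeline: | idle 0-1 | P0 1-9 | P4 9-12 | P2 12-16 | P5 16-24 | P3 24-33 | P1 33-44 |
Completion: P0=9  P1=44  P2=16  P3=33  P4=12  P5=24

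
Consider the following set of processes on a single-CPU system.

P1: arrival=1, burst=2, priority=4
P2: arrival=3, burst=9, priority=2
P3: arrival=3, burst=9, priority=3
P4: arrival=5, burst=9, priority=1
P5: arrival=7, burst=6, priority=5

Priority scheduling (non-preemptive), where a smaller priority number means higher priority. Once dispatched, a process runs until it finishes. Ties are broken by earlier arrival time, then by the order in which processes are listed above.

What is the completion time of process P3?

30

Timeline: | idle 0-1 | P1 1-3 | P2 3-12 | P4 12-21 | P3 21-30 | P5 30-36 |
Completion: P1=3  P2=12  P3=30  P4=21  P5=36
Turnaround (C−A): P1=2  P2=9  P3=27  P4=16  P5=29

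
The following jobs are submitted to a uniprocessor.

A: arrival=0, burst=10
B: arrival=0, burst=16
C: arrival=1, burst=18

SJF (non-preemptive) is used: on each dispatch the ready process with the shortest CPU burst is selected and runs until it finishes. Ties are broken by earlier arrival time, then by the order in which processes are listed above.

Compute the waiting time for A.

Gantt: | A 0-10 | B 10-26 | C 26-44 |
Completion: A=10  B=26  C=44
Turnaround (C−A): A=10  B=26  C=43
Waiting(A) = turnaround − burst = 10 − 10 = 0

0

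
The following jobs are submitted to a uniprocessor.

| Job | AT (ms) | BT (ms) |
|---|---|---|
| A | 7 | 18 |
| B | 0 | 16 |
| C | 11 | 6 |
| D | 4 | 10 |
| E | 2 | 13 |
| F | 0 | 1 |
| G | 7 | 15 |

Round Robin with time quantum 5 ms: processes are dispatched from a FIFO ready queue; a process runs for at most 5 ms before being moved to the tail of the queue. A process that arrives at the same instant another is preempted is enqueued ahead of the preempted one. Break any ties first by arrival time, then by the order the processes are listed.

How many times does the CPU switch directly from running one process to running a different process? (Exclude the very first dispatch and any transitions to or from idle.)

Gantt: | B 0-5 | F 5-6 | E 6-11 | D 11-16 | B 16-21 | A 21-26 | G 26-31 | C 31-36 | E 36-41 | D 41-46 | B 46-51 | A 51-56 | G 56-61 | C 61-62 | E 62-65 | B 65-66 | A 66-71 | G 71-76 | A 76-79 |
Completion: A=79  B=66  C=62  D=46  E=65  F=6  G=76

18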